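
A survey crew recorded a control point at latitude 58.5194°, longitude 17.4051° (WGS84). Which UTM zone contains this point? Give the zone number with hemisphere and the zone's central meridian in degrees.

Zone 33N, central meridian 15°

UTM zone = ⌊(λ + 180)/6⌋ + 1; 17.4051° ∈ [12°, 18°) → zone 33.
Hemisphere: N (φ ≥ 0).
Central meridian λ₀ = 6×33 − 183 = 15°.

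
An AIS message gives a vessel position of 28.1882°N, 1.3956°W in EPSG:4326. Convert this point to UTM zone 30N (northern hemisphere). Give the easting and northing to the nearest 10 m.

E 657490 m, N 3119090 m

Zone 30 central meridian λ₀ = 6×30 − 183 = -3°; Δλ = +1.6044°.
Transverse Mercator on WGS84 with k₀ = 0.9996 gives E = 657485.216 m, N = 3119092.264 m.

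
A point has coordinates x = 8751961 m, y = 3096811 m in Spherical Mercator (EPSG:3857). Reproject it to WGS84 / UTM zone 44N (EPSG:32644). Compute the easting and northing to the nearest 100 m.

E 263400 m, N 2965000 m

Web Mercator inverse (R = 6378137 m) → φ = 26.78640398°, λ = 78.62020332°.
UTM 44N forward: E = 263402.878 m, N = 2964993.087 m.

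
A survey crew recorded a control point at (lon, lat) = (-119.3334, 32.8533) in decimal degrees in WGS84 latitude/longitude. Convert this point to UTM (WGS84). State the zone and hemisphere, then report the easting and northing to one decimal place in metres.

Longitude -119.3334° lies in the 6° band [-120°, -114°), giving zone 11; latitude is north of the equator, so 11N.
Zone 11 central meridian λ₀ = 6×11 − 183 = -117°; Δλ = -2.3334°.
Transverse Mercator on WGS84 with k₀ = 0.9996 gives E = 281638.454 m, N = 3637436.922 m.

Zone 11N: E 281638.5 m, N 3637436.9 m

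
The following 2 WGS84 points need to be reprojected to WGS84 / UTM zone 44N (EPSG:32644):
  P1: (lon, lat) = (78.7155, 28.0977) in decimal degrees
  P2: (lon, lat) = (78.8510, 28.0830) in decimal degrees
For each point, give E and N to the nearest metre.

P1: E 275552 m, N 3110133 m; P2: E 288839 m, N 3108262 m

UTM zone 44N: λ₀ = 81°, k₀ = 0.9996.
P1 (28.0977°, 78.7155°) → (275551.786, 3110133.333) m.
P2 (28.0830°, 78.8510°) → (288839.253, 3108261.505) m.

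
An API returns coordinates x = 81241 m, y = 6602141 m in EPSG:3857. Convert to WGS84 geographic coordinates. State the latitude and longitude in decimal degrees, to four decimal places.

lat 50.8916°, lon 0.7298°

R = 6378137 m. λ = x/R = 0.72980032°.
φ = 2·arctan(exp(y/R)) − 90° = 2·arctan(2.81545) − 90° = 50.89159790°.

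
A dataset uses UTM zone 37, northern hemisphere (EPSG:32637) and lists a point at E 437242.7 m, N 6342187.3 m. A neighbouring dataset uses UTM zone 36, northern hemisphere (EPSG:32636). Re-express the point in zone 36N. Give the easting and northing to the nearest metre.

UTM 37N → geographic: φ = 57.21850037°, λ = 37.96080050°.
UTM 36N (λ₀ = 33°) forward: E = 799434.702 m, N = 6352618.051 m.

E 799435 m, N 6352618 m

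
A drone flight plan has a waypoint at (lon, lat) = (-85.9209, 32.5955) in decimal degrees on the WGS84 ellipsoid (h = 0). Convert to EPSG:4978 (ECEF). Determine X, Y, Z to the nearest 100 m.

WGS84: a = 6378137 m, e² = 0.006694380; N(φ) = a/√(1−e²sin²φ) = 6384341.531 m.
X = (N+h)·cosφ·cosλ = 382611.552 m; Y = (N+h)·cosφ·sinλ = -5365148.436 m; Z = (N(1−e²)+h)·sinφ = 3416250.452 m.

X 382600 m, Y -5365100 m, Z 3416300 m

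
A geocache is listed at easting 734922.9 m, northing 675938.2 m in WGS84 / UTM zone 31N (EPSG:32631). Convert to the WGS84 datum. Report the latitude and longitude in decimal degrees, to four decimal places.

lat 6.1110°, lon 5.1227°

Zone 31N: λ₀ = 3°, k₀ = 0.9996, false easting 500000 m.
Meridian distance M = (N − FN)/k₀ = 676208.7 m.
Inverse transverse Mercator on WGS84 gives φ = 6.11100003°, λ = 5.12269967°.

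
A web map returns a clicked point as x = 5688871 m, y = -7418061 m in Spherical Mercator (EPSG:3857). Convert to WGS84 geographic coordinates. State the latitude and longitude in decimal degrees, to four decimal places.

lat -55.2885°, lon 51.1040°

R = 6378137 m. λ = x/R = 51.10399769°.
φ = 2·arctan(exp(y/R)) − 90° = 2·arctan(0.31253) − 90° = -55.28850199°.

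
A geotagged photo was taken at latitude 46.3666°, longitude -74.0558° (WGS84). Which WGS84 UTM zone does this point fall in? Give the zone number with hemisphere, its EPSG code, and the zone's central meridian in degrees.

UTM zone = ⌊(λ + 180)/6⌋ + 1; -74.0558° ∈ [-78°, -72°) → zone 18.
Hemisphere: N (φ ≥ 0).
Central meridian λ₀ = 6×18 − 183 = -75°.
EPSG code: 32618.

Zone 18N (EPSG:32618), central meridian -75°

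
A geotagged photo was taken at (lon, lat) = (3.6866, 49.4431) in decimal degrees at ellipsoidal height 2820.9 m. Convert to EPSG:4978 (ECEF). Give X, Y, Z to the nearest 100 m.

WGS84: a = 6378137 m, e² = 0.006694380; N(φ) = a/√(1−e²sin²φ) = 6390496.152 m.
X = (N+h)·cosφ·cosλ = 4148351.116 m; Y = (N+h)·cosφ·sinλ = 267287.599 m; Z = (N(1−e²)+h)·sinφ = 4824887.713 m.

X 4148400 m, Y 267300 m, Z 4824900 m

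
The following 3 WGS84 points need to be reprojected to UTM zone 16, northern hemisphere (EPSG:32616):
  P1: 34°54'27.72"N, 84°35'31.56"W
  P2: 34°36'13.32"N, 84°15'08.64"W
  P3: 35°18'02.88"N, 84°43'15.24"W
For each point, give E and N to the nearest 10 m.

P1: E 719990 m, N 3865450 m; P2: E 751960 m, N 3832530 m; P3: E 707230 m, N 3908780 m

UTM zone 16N: λ₀ = -87°, k₀ = 0.9996.
P1 (34.9077°, -84.5921°) → (719993.835, 3865453.717) m.
P2 (34.6037°, -84.2524°) → (751960.408, 3832528.757) m.
P3 (35.3008°, -84.7209°) → (707226.008, 3908783.895) m.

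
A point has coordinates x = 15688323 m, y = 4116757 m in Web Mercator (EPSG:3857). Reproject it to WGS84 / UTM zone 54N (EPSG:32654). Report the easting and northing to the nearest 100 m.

E 493600 m, N 3834500 m

Web Mercator inverse (R = 6378137 m) → φ = 34.65250011°, λ = 140.93060333°.
UTM 54N forward: E = 493640.784 m, N = 3834509.941 m.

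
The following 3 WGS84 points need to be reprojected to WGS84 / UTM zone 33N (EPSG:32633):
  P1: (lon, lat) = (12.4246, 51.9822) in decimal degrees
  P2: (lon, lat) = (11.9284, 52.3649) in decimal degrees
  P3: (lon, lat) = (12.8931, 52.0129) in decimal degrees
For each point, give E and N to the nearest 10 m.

P1: E 323140 m, N 5762190 m; P2: E 290880 m, N 5806070 m; P3: E 355410 m, N 5764570 m

UTM zone 33N: λ₀ = 15°, k₀ = 0.9996.
P1 (51.9822°, 12.4246°) → (323141.605, 5762190.823) m.
P2 (52.3649°, 11.9284°) → (290877.235, 5806065.629) m.
P3 (52.0129°, 12.8931°) → (355409.620, 5764568.672) m.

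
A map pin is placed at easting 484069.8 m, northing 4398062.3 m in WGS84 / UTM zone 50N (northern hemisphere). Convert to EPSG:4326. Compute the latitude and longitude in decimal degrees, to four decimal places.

Zone 50N: λ₀ = 117°, k₀ = 0.9996, false easting 500000 m.
Meridian distance M = (N − FN)/k₀ = 4399822.2 m.
Inverse transverse Mercator on WGS84 gives φ = 39.73229960°, λ = 116.81409960°.

lat 39.7323°, lon 116.8141°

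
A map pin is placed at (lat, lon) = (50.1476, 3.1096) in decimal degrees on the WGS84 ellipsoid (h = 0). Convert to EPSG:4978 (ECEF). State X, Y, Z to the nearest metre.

X 4089244 m, Y 222153 m, Z 4873326 m

WGS84: a = 6378137 m, e² = 0.006694380; N(φ) = a/√(1−e²sin²φ) = 6390756.502 m.
X = (N+h)·cosφ·cosλ = 4089243.985 m; Y = (N+h)·cosφ·sinλ = 222152.713 m; Z = (N(1−e²)+h)·sinφ = 4873325.869 m.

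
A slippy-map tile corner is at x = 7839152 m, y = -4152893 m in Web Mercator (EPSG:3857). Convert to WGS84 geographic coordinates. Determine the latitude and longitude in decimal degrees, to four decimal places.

lat -34.9191°, lon 70.4203°

R = 6378137 m. λ = x/R = 70.42030056°.
φ = 2·arctan(exp(y/R)) − 90° = 2·arctan(0.52146) − 90° = -34.91910306°.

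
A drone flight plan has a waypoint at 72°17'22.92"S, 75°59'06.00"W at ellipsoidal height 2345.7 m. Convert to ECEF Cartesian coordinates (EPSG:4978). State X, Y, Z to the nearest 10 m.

X 471490 m, Y -1888940 m, Z -6055830 m

WGS84: a = 6378137 m, e² = 0.006694380; N(φ) = a/√(1−e²sin²φ) = 6397598.926 m.
X = (N+h)·cosφ·cosλ = 471490.044 m; Y = (N+h)·cosφ·sinλ = -1888936.423 m; Z = (N(1−e²)+h)·sinφ = -6055832.631 m.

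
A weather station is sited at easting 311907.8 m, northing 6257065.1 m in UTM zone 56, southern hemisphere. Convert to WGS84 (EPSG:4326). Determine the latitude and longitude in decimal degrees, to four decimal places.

Zone 56S: λ₀ = 153°, k₀ = 0.9996, false easting 500000 m, false northing 10000000 m.
Meridian distance M = (N − FN)/k₀ = -3744432.7 m.
Inverse transverse Mercator on WGS84 gives φ = -33.80990024°, λ = 150.96789961°.

lat -33.8099°, lon 150.9679°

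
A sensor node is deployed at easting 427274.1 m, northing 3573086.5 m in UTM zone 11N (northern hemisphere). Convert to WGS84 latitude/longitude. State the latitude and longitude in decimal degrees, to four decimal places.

Zone 11N: λ₀ = -117°, k₀ = 0.9996, false easting 500000 m.
Meridian distance M = (N − FN)/k₀ = 3574516.3 m.
Inverse transverse Mercator on WGS84 gives φ = 32.29219998°, λ = -117.77239960°.

lat 32.2922°, lon -117.7724°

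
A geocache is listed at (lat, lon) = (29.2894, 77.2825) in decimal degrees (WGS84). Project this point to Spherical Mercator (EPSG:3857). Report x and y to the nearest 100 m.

x 8603000 m, y 3412500 m

Web Mercator is spherical with R = a = 6378137 m.
x = R·λ = 6378137 × 1.348834079 = 8603048.547 m.
y = R·ln tan(π/4 + φ/2) = 6378137 × 0.535035856 = 3412531.988 m.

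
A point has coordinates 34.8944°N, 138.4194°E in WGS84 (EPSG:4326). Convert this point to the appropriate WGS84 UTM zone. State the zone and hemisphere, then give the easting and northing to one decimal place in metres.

Longitude 138.4194° lies in the 6° band [138°, 144°), giving zone 54; latitude is north of the equator, so 54N.
Zone 54 central meridian λ₀ = 6×54 − 183 = 141°; Δλ = -2.5806°.
Transverse Mercator on WGS84 with k₀ = 0.9996 gives E = 264186.079 m, N = 3864371.714 m.

Zone 54N: E 264186.1 m, N 3864371.7 m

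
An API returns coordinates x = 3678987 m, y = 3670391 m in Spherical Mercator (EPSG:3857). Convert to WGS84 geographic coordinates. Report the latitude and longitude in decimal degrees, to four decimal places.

lat 31.2894°, lon 33.0489°

R = 6378137 m. λ = x/R = 33.04890252°.
φ = 2·arctan(exp(y/R)) − 90° = 2·arctan(1.77796) − 90° = 31.28940345°.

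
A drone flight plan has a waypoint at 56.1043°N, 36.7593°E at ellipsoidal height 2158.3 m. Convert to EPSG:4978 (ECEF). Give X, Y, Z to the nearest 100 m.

WGS84: a = 6378137 m, e² = 0.006694380; N(φ) = a/√(1−e²sin²φ) = 6392897.211 m.
X = (N+h)·cosφ·cosλ = 2857255.266 m; Y = (N+h)·cosφ·sinλ = 2134336.178 m; Z = (N(1−e²)+h)·sinφ = 5272718.911 m.

X 2857300 m, Y 2134300 m, Z 5272700 m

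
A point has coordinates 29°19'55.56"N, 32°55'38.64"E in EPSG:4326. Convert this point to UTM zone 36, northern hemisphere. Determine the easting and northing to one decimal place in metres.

Zone 36 central meridian λ₀ = 6×36 − 183 = 33°; Δλ = -0.0726°.
Transverse Mercator on WGS84 with k₀ = 0.9996 gives E = 492951.485 m, N = 3244782.549 m.

E 492951.5 m, N 3244782.5 m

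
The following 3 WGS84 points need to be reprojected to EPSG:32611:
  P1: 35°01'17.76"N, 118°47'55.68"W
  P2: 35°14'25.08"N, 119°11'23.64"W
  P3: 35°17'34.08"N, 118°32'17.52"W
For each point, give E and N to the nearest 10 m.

UTM zone 11N: λ₀ = -117°, k₀ = 0.9996.
P1 (35.0216°, -118.7988°) → (335890.390, 3876917.105) m.
P2 (35.2403°, -119.1899°) → (300737.616, 3901889.823) m.
P3 (35.2928°, -118.5382°) → (360132.905, 3906599.135) m.

P1: E 335890 m, N 3876920 m; P2: E 300740 m, N 3901890 m; P3: E 360130 m, N 3906600 m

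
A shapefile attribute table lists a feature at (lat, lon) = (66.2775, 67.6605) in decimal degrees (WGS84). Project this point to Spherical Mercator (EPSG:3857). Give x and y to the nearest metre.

x 7531932 m, y 9953211 m

Web Mercator is spherical with R = a = 6378137 m.
x = R·λ = 6378137 × 1.180898499 = 7531932.407 m.
y = R·ln tan(π/4 + φ/2) = 6378137 × 1.560520119 = 9953211.107 m.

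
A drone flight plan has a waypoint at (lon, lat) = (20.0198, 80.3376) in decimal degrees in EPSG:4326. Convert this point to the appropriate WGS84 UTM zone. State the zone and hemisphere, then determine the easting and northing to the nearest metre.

Standard formula gives zone 34, but this point is in the Norway/Svalbard exception area, so zone 33N applies.
Zone 33 central meridian λ₀ = 6×33 − 183 = 15°; Δλ = +5.0198°.
Transverse Mercator on WGS84 with k₀ = 0.9996 gives E = 593946.063 m, N = 8923327.278 m.

Zone 33N: E 593946 m, N 8923327 m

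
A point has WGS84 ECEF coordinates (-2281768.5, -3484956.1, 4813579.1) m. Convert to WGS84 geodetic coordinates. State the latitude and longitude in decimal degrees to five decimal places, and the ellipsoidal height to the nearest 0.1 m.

λ = atan2(Y, X) = -123.21469920°; p = √(X²+Y²) = 4165499.6 m.
Bowring's method on WGS84 (a = 6378137 m, b = 6356752.314 m) gives φ = 49.31859990°, h = -199.013 m.

lat 49.31860°, lon -123.21470°, h -199.0 m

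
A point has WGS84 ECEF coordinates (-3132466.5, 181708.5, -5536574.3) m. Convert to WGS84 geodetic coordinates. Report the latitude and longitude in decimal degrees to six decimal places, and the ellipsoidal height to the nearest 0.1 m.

λ = atan2(Y, X) = 176.68009983°; p = √(X²+Y²) = 3137732.4 m.
Bowring's method on WGS84 (a = 6378137 m, b = 6356752.314 m) gives φ = -60.62330001°, h = 1952.808 m.

lat -60.623300°, lon 176.680100°, h 1952.8 m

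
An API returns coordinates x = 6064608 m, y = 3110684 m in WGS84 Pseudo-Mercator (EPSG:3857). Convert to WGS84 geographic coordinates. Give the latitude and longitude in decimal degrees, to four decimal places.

lat 26.8976°, lon 54.4793°

R = 6378137 m. λ = x/R = 54.47930059°.
φ = 2·arctan(exp(y/R)) − 90° = 2·arctan(1.62858) − 90° = 26.89759970°.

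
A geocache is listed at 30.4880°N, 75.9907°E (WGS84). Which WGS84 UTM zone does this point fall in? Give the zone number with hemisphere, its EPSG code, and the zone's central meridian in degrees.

Zone 43N (EPSG:32643), central meridian 75°

UTM zone = ⌊(λ + 180)/6⌋ + 1; 75.9907° ∈ [72°, 78°) → zone 43.
Hemisphere: N (φ ≥ 0).
Central meridian λ₀ = 6×43 − 183 = 75°.
EPSG code: 32643.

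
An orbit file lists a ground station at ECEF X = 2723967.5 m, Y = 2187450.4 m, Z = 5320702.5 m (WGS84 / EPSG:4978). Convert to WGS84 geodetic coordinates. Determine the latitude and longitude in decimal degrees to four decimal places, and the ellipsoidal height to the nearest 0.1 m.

lat 56.8875°, lon 38.7658°, h 1953.0 m

λ = atan2(Y, X) = 38.76580063°; p = √(X²+Y²) = 3493556.7 m.
Bowring's method on WGS84 (a = 6378137 m, b = 6356752.314 m) gives φ = 56.88750028°, h = 1953.036 m.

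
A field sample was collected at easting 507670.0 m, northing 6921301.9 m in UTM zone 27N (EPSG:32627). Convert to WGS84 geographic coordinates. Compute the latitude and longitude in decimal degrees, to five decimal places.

lat 62.42290°, lon -20.85150°

Zone 27N: λ₀ = -21°, k₀ = 0.9996, false easting 500000 m.
Meridian distance M = (N − FN)/k₀ = 6924071.5 m.
Inverse transverse Mercator on WGS84 gives φ = 62.42290009°, λ = -20.85149993°.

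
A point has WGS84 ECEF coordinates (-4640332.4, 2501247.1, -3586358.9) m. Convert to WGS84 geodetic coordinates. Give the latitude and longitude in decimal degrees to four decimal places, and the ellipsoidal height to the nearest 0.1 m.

λ = atan2(Y, X) = 151.67429987°; p = √(X²+Y²) = 5271519.9 m.
Bowring's method on WGS84 (a = 6378137 m, b = 6356752.314 m) gives φ = -34.40760017°, h = 4457.636 m.

lat -34.4076°, lon 151.6743°, h 4457.6 m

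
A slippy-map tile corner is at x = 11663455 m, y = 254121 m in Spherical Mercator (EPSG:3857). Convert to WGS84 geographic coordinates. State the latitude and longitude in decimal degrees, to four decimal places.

lat 2.2822°, lon 104.7746°

R = 6378137 m. λ = x/R = 104.77459892°.
φ = 2·arctan(exp(y/R)) − 90° = 2·arctan(1.04065) − 90° = 2.28220406°.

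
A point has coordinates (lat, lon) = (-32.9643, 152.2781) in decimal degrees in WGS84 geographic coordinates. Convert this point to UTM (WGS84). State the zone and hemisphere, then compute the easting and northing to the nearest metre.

Zone 56S: E 432535 m, N 6352439 m

Longitude 152.2781° lies in the 6° band [150°, 156°), giving zone 56; latitude is south of the equator, so 56S.
Zone 56 central meridian λ₀ = 6×56 − 183 = 153°; Δλ = -0.7219°.
Transverse Mercator on WGS84 with k₀ = 0.9996 gives E = 432535.230 m, N = 6352439.487 m.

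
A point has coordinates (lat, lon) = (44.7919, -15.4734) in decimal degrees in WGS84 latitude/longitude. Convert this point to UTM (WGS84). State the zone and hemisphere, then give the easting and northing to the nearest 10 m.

Zone 28N: E 462550 m, N 4959940 m

Longitude -15.4734° lies in the 6° band [-18°, -12°), giving zone 28; latitude is north of the equator, so 28N.
Zone 28 central meridian λ₀ = 6×28 − 183 = -15°; Δλ = -0.4734°.
Transverse Mercator on WGS84 with k₀ = 0.9996 gives E = 462554.023 m, N = 4959942.541 m.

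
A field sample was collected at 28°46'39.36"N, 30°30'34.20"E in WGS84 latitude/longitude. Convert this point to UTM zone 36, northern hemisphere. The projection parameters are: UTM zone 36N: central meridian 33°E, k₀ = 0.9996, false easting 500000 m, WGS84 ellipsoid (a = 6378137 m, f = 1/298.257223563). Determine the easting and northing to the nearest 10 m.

E 256870 m, N 3185890 m

Zone 36 central meridian λ₀ = 6×36 − 183 = 33°; Δλ = -2.4905°.
Transverse Mercator on WGS84 with k₀ = 0.9996 gives E = 256866.675 m, N = 3185890.904 m.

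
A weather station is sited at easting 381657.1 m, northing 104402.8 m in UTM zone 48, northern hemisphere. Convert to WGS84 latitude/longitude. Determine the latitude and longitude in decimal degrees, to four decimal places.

lat 0.9444°, lon 103.9364°

Zone 48N: λ₀ = 105°, k₀ = 0.9996, false easting 500000 m.
Meridian distance M = (N − FN)/k₀ = 104444.6 m.
Inverse transverse Mercator on WGS84 gives φ = 0.94440021°, λ = 103.93640018°.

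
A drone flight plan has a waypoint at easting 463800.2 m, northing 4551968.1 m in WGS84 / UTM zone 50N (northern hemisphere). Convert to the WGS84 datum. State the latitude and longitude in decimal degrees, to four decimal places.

lat 41.1182°, lon 116.5688°

Zone 50N: λ₀ = 117°, k₀ = 0.9996, false easting 500000 m.
Meridian distance M = (N − FN)/k₀ = 4553789.6 m.
Inverse transverse Mercator on WGS84 gives φ = 41.11820002°, λ = 116.56879957°.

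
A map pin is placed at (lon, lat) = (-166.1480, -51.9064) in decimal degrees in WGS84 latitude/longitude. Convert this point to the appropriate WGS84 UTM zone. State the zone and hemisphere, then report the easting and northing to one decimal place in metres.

Longitude -166.1480° lies in the 6° band [-168°, -162°), giving zone 3; latitude is south of the equator, so 3S.
Zone 3 central meridian λ₀ = 6×3 − 183 = -165°; Δλ = -1.1480°.
Transverse Mercator on WGS84 with k₀ = 0.9996 gives E = 421026.168 m, N = 4248749.468 m.

Zone 3S: E 421026.2 m, N 4248749.5 m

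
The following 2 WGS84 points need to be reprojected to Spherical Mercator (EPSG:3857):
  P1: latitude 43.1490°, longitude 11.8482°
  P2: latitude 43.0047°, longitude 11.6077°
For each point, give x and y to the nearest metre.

P1: x 1318936 m, y 5334679 m; P2: x 1292163 m, y 5312687 m

Web Mercator: x = R·λ, y = R·ln tan(π/4+φ/2), R = 6378137 m.
P1 (43.1490°, 11.8482°) → (1318935.591, 5334678.736) m.
P2 (43.0047°, 11.6077°) → (1292163.253, 5312687.262) m.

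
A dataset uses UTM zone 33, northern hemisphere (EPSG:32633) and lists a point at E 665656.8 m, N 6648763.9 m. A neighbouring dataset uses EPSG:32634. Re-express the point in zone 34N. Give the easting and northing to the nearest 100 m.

E 330500 m, N 6648900 m

UTM 33N → geographic: φ = 59.94290009°, λ = 17.96549977°.
UTM 34N (λ₀ = 21°) forward: E = 330490.518 m, N = 6648938.659 m.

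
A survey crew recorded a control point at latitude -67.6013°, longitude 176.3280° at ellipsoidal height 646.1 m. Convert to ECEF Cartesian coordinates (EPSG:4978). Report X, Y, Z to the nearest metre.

WGS84: a = 6378137 m, e² = 0.006694380; N(φ) = a/√(1−e²sin²φ) = 6396464.710 m.
X = (N+h)·cosφ·cosλ = -2432610.892 m; Y = (N+h)·cosφ·sinλ = 156116.158 m; Z = (N(1−e²)+h)·sinφ = -5874888.966 m.

X -2432611 m, Y 156116 m, Z -5874889 m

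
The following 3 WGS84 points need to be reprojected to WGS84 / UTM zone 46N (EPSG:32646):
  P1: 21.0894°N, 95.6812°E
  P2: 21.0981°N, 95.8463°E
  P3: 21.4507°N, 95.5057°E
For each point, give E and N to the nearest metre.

UTM zone 46N: λ₀ = 93°, k₀ = 0.9996.
P1 (21.0894°, 95.6812°) → (778563.530, 2334388.284) m.
P2 (21.0981°, 95.8463°) → (795709.592, 2335650.167) m.
P3 (21.4507°, 95.5057°) → (759685.716, 2374106.673) m.

P1: E 778564 m, N 2334388 m; P2: E 795710 m, N 2335650 m; P3: E 759686 m, N 2374107 m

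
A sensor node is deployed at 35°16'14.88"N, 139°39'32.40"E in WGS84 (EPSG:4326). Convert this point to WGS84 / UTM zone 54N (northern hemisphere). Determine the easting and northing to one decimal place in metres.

E 378032.3 m, N 3903898.7 m

Zone 54 central meridian λ₀ = 6×54 − 183 = 141°; Δλ = -1.3410°.
Transverse Mercator on WGS84 with k₀ = 0.9996 gives E = 378032.304 m, N = 3903898.709 m.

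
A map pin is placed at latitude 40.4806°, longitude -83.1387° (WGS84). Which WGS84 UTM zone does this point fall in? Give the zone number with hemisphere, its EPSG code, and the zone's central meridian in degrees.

Zone 17N (EPSG:32617), central meridian -81°

UTM zone = ⌊(λ + 180)/6⌋ + 1; -83.1387° ∈ [-84°, -78°) → zone 17.
Hemisphere: N (φ ≥ 0).
Central meridian λ₀ = 6×17 − 183 = -81°.
EPSG code: 32617.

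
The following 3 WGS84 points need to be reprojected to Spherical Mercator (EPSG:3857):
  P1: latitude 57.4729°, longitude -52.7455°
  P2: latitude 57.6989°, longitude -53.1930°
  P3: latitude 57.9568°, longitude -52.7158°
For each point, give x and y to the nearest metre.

Web Mercator: x = R·λ, y = R·ln tan(π/4+φ/2), R = 6378137 m.
P1 (57.4729°, -52.7455°) → (-5871602.202, 7857395.927) m.
P2 (57.6989°, -53.1930°) → (-5921417.674, 7904330.032) m.
P3 (57.9568°, -52.7158°) → (-5868296.013, 7958248.034) m.

P1: x -5871602 m, y 7857396 m; P2: x -5921418 m, y 7904330 m; P3: x -5868296 m, y 7958248 m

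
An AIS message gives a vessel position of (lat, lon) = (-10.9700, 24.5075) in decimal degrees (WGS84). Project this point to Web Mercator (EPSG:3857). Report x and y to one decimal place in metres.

Web Mercator is spherical with R = a = 6378137 m.
x = R·λ = 6378137 × 0.427736566 = 2728162.421 m.
y = R·ln tan(π/4 + φ/2) = 6378137 × -0.192643225 = -1228704.884 m.

x 2728162.4 m, y -1228704.9 m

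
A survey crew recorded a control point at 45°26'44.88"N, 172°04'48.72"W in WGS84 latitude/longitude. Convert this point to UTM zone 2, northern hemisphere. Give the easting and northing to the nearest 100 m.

Zone 2 central meridian λ₀ = 6×2 − 183 = -171°; Δλ = -1.0802°.
Transverse Mercator on WGS84 with k₀ = 0.9996 gives E = 415526.568 m, N = 5033042.531 m.

E 415500 m, N 5033000 m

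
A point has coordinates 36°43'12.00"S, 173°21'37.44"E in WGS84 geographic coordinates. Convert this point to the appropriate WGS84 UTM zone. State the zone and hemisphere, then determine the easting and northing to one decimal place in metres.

Zone 59S: E 710803.8 m, N 5933591.1 m

Longitude 173.3604° lies in the 6° band [168°, 174°), giving zone 59; latitude is south of the equator, so 59S.
Zone 59 central meridian λ₀ = 6×59 − 183 = 171°; Δλ = +2.3604°.
Transverse Mercator on WGS84 with k₀ = 0.9996 gives E = 710803.838 m, N = 5933591.127 m.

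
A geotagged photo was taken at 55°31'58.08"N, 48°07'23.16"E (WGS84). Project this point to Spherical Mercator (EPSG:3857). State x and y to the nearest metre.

x 5357039 m, y 7465966 m

Web Mercator is spherical with R = a = 6378137 m.
x = R·λ = 6378137 × 0.839906541 = 5357038.987 m.
y = R·ln tan(π/4 + φ/2) = 6378137 × 1.170555920 = 7465966.025 m.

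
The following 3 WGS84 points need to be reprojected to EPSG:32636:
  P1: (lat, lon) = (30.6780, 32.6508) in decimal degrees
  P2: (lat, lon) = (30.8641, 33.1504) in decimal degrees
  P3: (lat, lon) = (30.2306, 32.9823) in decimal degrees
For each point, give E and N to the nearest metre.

P1: E 466552 m, N 3393969 m; P2: E 514378 m, N 3414551 m; P3: E 498297 m, N 3344338 m

UTM zone 36N: λ₀ = 33°, k₀ = 0.9996.
P1 (30.6780°, 32.6508°) → (466551.662, 3393969.141) m.
P2 (30.8641°, 33.1504°) → (514378.425, 3414550.640) m.
P3 (30.2306°, 32.9823°) → (498296.837, 3344338.282) m.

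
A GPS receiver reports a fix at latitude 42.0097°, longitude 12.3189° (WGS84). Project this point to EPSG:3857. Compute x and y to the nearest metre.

x 1371334 m, y 5162433 m

Web Mercator is spherical with R = a = 6378137 m.
x = R·λ = 6378137 × 0.215005365 = 1371333.675 m.
y = R·ln tan(π/4 + φ/2) = 6378137 × 0.809395058 = 5162432.568 m.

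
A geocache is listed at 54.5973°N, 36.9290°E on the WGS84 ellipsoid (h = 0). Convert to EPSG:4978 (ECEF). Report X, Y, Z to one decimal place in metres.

X 2960285.8 m, Y 2224989.3 m, Z 5175542.1 m

WGS84: a = 6378137 m, e² = 0.006694380; N(φ) = a/√(1−e²sin²φ) = 6392368.418 m.
X = (N+h)·cosφ·cosλ = 2960285.799 m; Y = (N+h)·cosφ·sinλ = 2224989.335 m; Z = (N(1−e²)+h)·sinφ = 5175542.124 m.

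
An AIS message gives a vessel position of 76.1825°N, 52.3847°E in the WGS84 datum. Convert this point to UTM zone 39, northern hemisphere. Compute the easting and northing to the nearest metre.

E 536913 m, N 8455983 m

Zone 39 central meridian λ₀ = 6×39 − 183 = 51°; Δλ = +1.3847°.
Transverse Mercator on WGS84 with k₀ = 0.9996 gives E = 536913.037 m, N = 8455982.635 m.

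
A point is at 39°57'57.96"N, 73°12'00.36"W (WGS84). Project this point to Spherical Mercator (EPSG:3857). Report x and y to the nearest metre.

Web Mercator is spherical with R = a = 6378137 m.
x = R·λ = 6378137 × -1.277582758 = -8148597.858 m.
y = R·ln tan(π/4 + φ/2) = 6378137 × 0.762137478 = 4861017.246 m.

x -8148598 m, y 4861017 m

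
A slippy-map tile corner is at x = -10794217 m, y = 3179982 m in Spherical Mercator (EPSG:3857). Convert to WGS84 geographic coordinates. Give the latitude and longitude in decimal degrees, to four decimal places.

lat 27.4514°, lon -96.9661°

R = 6378137 m. λ = x/R = -96.96610111°.
φ = 2·arctan(exp(y/R)) − 90° = 2·arctan(1.64637) − 90° = 27.45139762°.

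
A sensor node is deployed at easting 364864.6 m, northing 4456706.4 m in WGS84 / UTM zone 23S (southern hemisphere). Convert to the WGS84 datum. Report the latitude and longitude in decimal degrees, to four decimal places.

lat -50.0266°, lon -46.8867°

Zone 23S: λ₀ = -45°, k₀ = 0.9996, false easting 500000 m, false northing 10000000 m.
Meridian distance M = (N − FN)/k₀ = -5545511.8 m.
Inverse transverse Mercator on WGS84 gives φ = -50.02660025°, λ = -46.88669983°.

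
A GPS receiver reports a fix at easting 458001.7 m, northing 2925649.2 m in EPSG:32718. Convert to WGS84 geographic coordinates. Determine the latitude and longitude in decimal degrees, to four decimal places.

Zone 18S: λ₀ = -75°, k₀ = 0.9996, false easting 500000 m, false northing 10000000 m.
Meridian distance M = (N − FN)/k₀ = -7077181.7 m.
Inverse transverse Mercator on WGS84 gives φ = -63.79410008°, λ = -75.85239978°.

lat -63.7941°, lon -75.8524°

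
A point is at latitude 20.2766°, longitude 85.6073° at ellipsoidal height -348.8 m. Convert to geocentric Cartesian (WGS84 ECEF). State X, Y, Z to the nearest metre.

WGS84: a = 6378137 m, e² = 0.006694380; N(φ) = a/√(1−e²sin²φ) = 6380702.514 m.
X = (N+h)·cosφ·cosλ = 458400.532 m; Y = (N+h)·cosφ·sinλ = 5967385.960 m; Z = (N(1−e²)+h)·sinφ = 2196325.114 m.

X 458401 m, Y 5967386 m, Z 2196325 m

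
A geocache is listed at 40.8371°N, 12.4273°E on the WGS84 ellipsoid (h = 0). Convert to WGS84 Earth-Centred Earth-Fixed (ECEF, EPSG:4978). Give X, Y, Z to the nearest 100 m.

WGS84: a = 6378137 m, e² = 0.006694380; N(φ) = a/√(1−e²sin²φ) = 6387285.389 m.
X = (N+h)·cosφ·cosλ = 4719215.191 m; Y = (N+h)·cosφ·sinλ = 1039944.285 m; Z = (N(1−e²)+h)·sinφ = 4148753.330 m.

X 4719200 m, Y 1039900 m, Z 4148800 m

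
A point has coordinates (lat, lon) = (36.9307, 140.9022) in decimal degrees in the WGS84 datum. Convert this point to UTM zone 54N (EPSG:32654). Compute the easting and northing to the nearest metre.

E 491290 m, N 4087189 m

Zone 54 central meridian λ₀ = 6×54 − 183 = 141°; Δλ = -0.0978°.
Transverse Mercator on WGS84 with k₀ = 0.9996 gives E = 491290.249 m, N = 4087189.208 m.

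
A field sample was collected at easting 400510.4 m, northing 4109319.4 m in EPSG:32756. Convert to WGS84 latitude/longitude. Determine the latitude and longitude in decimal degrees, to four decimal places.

lat -53.1562°, lon 151.5121°

Zone 56S: λ₀ = 153°, k₀ = 0.9996, false easting 500000 m, false northing 10000000 m.
Meridian distance M = (N − FN)/k₀ = -5893037.8 m.
Inverse transverse Mercator on WGS84 gives φ = -53.15619982°, λ = 151.51210068°.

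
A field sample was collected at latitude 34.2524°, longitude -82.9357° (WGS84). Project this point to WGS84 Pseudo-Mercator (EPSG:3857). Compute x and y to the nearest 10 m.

Web Mercator is spherical with R = a = 6378137 m.
x = R·λ = 6378137 × -1.447501032 = -9232359.893 m.
y = R·ln tan(π/4 + φ/2) = 6378137 × 0.636979692 = 4062743.741 m.

x -9232360 m, y 4062740 m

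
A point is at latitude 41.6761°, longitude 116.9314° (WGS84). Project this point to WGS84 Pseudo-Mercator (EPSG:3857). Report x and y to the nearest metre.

x 13016744 m, y 5112584 m

Web Mercator is spherical with R = a = 6378137 m.
x = R·λ = 6378137 × 2.040837929 = 13016743.906 m.
y = R·ln tan(π/4 + φ/2) = 6378137 × 0.801579459 = 5112583.603 m.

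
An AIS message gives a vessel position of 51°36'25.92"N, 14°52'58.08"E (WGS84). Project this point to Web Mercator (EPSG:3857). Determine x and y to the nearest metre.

x 1656746 m, y 6729411 m

Web Mercator is spherical with R = a = 6378137 m.
x = R·λ = 6378137 × 0.259753862 = 1656745.718 m.
y = R·ln tan(π/4 + φ/2) = 6378137 × 1.055074769 = 6729411.424 m.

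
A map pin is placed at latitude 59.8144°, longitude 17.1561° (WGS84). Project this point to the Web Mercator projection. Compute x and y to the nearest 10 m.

Web Mercator is spherical with R = a = 6378137 m.
x = R·λ = 6378137 × 0.299430432 = 1909808.316 m.
y = R·ln tan(π/4 + φ/2) = 6378137 × 1.310497331 = 8358531.513 m.

x 1909810 m, y 8358530 m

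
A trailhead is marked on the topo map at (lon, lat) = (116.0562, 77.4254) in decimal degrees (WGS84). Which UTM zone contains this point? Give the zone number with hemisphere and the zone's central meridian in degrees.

Zone 50N, central meridian 117°

UTM zone = ⌊(λ + 180)/6⌋ + 1; 116.0562° ∈ [114°, 120°) → zone 50.
Hemisphere: N (φ ≥ 0).
Central meridian λ₀ = 6×50 − 183 = 117°.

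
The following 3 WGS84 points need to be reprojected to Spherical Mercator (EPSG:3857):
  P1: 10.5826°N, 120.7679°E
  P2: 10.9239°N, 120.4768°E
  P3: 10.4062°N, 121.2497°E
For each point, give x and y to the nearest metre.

Web Mercator: x = R·λ, y = R·ln tan(π/4+φ/2), R = 6378137 m.
P1 (10.5826°, 120.7679°) → (13443821.132, 1184805.444) m.
P2 (10.9239°, 120.4768°) → (13411416.028, 1223477.943) m.
P3 (10.4062°, 121.2497°) → (13497454.863, 1164834.620) m.

P1: x 13443821 m, y 1184805 m; P2: x 13411416 m, y 1223478 m; P3: x 13497455 m, y 1164835 m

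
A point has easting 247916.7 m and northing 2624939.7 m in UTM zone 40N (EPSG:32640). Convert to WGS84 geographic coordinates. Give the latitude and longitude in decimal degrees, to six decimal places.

Zone 40N: λ₀ = 57°, k₀ = 0.9996, false easting 500000 m.
Meridian distance M = (N − FN)/k₀ = 2625990.1 m.
Inverse transverse Mercator on WGS84 gives φ = 23.71570021°, λ = 54.52750000°.

lat 23.715700°, lon 54.527500°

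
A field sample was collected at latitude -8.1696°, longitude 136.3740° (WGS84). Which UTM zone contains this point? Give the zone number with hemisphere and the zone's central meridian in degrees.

UTM zone = ⌊(λ + 180)/6⌋ + 1; 136.3740° ∈ [132°, 138°) → zone 53.
Hemisphere: S (φ < 0).
Central meridian λ₀ = 6×53 − 183 = 135°.

Zone 53S, central meridian 135°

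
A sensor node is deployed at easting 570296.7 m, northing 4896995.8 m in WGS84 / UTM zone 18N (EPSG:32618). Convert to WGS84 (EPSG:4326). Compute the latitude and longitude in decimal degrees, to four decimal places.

Zone 18N: λ₀ = -75°, k₀ = 0.9996, false easting 500000 m.
Meridian distance M = (N − FN)/k₀ = 4898955.4 m.
Inverse transverse Mercator on WGS84 gives φ = 44.22280000°, λ = -74.11990037°.

lat 44.2228°, lon -74.1199°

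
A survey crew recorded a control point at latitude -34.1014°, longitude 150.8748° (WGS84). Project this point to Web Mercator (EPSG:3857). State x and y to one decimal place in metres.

x 16795305.9 m, y -4042425.7 m

Web Mercator is spherical with R = a = 6378137 m.
x = R·λ = 6378137 × 2.633262018 = 16795305.910 m.
y = R·ln tan(π/4 + φ/2) = 6378137 × -0.633794117 = -4042425.709 m.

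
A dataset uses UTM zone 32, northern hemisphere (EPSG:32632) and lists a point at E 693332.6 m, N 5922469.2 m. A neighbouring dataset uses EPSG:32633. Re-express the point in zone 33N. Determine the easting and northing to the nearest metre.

UTM 32N → geographic: φ = 53.41580038°, λ = 11.90919935°.
UTM 33N (λ₀ = 15°) forward: E = 294602.267 m, N = 5922976.932 m.

E 294602 m, N 5922977 m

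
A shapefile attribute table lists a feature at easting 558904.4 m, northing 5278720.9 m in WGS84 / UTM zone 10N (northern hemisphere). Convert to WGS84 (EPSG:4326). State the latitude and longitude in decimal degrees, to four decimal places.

lat 47.6592°, lon -122.2155°

Zone 10N: λ₀ = -123°, k₀ = 0.9996, false easting 500000 m.
Meridian distance M = (N − FN)/k₀ = 5280833.2 m.
Inverse transverse Mercator on WGS84 gives φ = 47.65919972°, λ = -122.21549975°.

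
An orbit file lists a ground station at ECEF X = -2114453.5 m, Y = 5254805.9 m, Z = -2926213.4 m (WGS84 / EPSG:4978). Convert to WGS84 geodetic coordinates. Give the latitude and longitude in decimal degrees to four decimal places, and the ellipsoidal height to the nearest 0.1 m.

λ = atan2(Y, X) = 111.91909986°; p = √(X²+Y²) = 5664265.1 m.
Bowring's method on WGS84 (a = 6378137 m, b = 6356752.314 m) gives φ = -27.47850023°, h = 1856.344 m.

lat -27.4785°, lon 111.9191°, h 1856.3 m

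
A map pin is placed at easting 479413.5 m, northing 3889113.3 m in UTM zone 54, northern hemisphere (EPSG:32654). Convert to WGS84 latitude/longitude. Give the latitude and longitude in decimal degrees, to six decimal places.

Zone 54N: λ₀ = 141°, k₀ = 0.9996, false easting 500000 m.
Meridian distance M = (N − FN)/k₀ = 3890669.6 m.
Inverse transverse Mercator on WGS84 gives φ = 35.14469993°, λ = 140.77400024°.

lat 35.144700°, lon 140.774000°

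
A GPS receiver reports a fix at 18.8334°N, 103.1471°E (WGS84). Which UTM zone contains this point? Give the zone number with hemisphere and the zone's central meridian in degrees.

UTM zone = ⌊(λ + 180)/6⌋ + 1; 103.1471° ∈ [102°, 108°) → zone 48.
Hemisphere: N (φ ≥ 0).
Central meridian λ₀ = 6×48 − 183 = 105°.

Zone 48N, central meridian 105°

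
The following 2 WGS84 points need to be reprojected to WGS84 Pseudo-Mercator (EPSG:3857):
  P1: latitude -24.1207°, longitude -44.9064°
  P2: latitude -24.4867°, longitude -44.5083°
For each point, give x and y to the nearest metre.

P1: x -4998958 m, y -2768123 m; P2: x -4954641 m, y -2812828 m

Web Mercator: x = R·λ, y = R·ln tan(π/4+φ/2), R = 6378137 m.
P1 (-24.1207°, -44.9064°) → (-4998957.581, -2768122.842) m.
P2 (-24.4867°, -44.5083°) → (-4954641.292, -2812827.772) m.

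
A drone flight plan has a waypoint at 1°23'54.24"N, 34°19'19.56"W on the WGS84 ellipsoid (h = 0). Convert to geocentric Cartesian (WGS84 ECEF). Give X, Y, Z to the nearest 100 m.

X 5266000 m, Y -3595200 m, Z 154600 m

WGS84: a = 6378137 m, e² = 0.006694380; N(φ) = a/√(1−e²sin²φ) = 6378149.715 m.
X = (N+h)·cosφ·cosλ = 5266023.004 m; Y = (N+h)·cosφ·sinλ = -3595214.504 m; Z = (N(1−e²)+h)·sinφ = 154612.024 m.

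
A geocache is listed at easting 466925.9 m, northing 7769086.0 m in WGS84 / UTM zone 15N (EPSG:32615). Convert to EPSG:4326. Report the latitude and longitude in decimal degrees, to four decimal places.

lat 70.0267°, lon -93.8676°

Zone 15N: λ₀ = -93°, k₀ = 0.9996, false easting 500000 m.
Meridian distance M = (N − FN)/k₀ = 7772194.9 m.
Inverse transverse Mercator on WGS84 gives φ = 70.02669991°, λ = -93.86760129°.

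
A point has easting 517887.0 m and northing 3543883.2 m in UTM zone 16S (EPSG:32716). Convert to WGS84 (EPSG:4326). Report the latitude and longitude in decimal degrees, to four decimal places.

lat -58.2458°, lon -86.6953°

Zone 16S: λ₀ = -87°, k₀ = 0.9996, false easting 500000 m, false northing 10000000 m.
Meridian distance M = (N − FN)/k₀ = -6458700.3 m.
Inverse transverse Mercator on WGS84 gives φ = -58.24579992°, λ = -86.69529921°.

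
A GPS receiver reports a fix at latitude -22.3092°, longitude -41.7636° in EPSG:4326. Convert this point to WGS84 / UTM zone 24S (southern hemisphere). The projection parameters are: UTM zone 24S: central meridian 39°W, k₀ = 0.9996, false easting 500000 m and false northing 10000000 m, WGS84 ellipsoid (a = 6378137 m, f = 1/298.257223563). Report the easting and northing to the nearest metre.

Zone 24 central meridian λ₀ = 6×24 − 183 = -39°; Δλ = -2.7636°.
Transverse Mercator on WGS84 with k₀ = 0.9996 gives E = 215282.275 m, N = 7530340.335 m.

E 215282 m, N 7530340 m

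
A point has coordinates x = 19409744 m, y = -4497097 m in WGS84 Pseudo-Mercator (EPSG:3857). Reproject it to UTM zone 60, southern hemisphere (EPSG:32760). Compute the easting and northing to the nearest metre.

E 266425 m, N 5855830 m

Web Mercator inverse (R = 6378137 m) → φ = -37.41489737°, λ = 174.36069696°.
UTM 60S forward: E = 266425.488 m, N = 5855830.141 m.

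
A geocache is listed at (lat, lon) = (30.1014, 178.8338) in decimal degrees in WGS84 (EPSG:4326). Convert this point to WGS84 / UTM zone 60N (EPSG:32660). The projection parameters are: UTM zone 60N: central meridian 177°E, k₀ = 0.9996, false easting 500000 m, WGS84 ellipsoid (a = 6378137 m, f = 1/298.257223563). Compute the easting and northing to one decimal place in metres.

E 676700.8 m, N 3331439.9 m

Zone 60 central meridian λ₀ = 6×60 − 183 = 177°; Δλ = +1.8338°.
Transverse Mercator on WGS84 with k₀ = 0.9996 gives E = 676700.784 m, N = 3331439.883 m.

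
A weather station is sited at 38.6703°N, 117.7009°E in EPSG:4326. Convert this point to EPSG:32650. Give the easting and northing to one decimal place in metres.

E 560973.2 m, N 4280423.5 m

Zone 50 central meridian λ₀ = 6×50 − 183 = 117°; Δλ = +0.7009°.
Transverse Mercator on WGS84 with k₀ = 0.9996 gives E = 560973.152 m, N = 4280423.491 m.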